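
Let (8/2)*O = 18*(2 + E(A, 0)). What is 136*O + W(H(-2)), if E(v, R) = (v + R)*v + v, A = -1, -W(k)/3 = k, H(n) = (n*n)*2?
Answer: 1200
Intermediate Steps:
H(n) = 2*n² (H(n) = n²*2 = 2*n²)
W(k) = -3*k
E(v, R) = v + v*(R + v) (E(v, R) = (R + v)*v + v = v*(R + v) + v = v + v*(R + v))
O = 9 (O = (18*(2 - (1 + 0 - 1)))/4 = (18*(2 - 1*0))/4 = (18*(2 + 0))/4 = (18*2)/4 = (¼)*36 = 9)
136*O + W(H(-2)) = 136*9 - 6*(-2)² = 1224 - 6*4 = 1224 - 3*8 = 1224 - 24 = 1200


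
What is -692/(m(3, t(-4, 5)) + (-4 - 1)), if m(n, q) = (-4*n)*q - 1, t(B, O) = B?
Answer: -346/21 ≈ -16.476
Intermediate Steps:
m(n, q) = -1 - 4*n*q (m(n, q) = -4*n*q - 1 = -1 - 4*n*q)
-692/(m(3, t(-4, 5)) + (-4 - 1)) = -692/((-1 - 4*3*(-4)) + (-4 - 1)) = -692/((-1 + 48) - 5) = -692/(47 - 5) = -692/42 = -692*1/42 = -346/21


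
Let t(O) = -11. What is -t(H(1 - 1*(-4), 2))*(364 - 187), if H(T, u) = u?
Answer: 1947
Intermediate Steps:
-t(H(1 - 1*(-4), 2))*(364 - 187) = -(-11)*(364 - 187) = -(-11)*177 = -1*(-1947) = 1947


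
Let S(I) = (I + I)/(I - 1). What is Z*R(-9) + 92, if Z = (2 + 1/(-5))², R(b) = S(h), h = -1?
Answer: 2381/25 ≈ 95.240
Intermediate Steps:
S(I) = 2*I/(-1 + I) (S(I) = (2*I)/(-1 + I) = 2*I/(-1 + I))
R(b) = 1 (R(b) = 2*(-1)/(-1 - 1) = 2*(-1)/(-2) = 2*(-1)*(-½) = 1)
Z = 81/25 (Z = (2 - ⅕)² = (9/5)² = 81/25 ≈ 3.2400)
Z*R(-9) + 92 = (81/25)*1 + 92 = 81/25 + 92 = 2381/25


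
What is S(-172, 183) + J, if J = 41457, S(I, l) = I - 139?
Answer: 41146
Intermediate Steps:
S(I, l) = -139 + I
S(-172, 183) + J = (-139 - 172) + 41457 = -311 + 41457 = 41146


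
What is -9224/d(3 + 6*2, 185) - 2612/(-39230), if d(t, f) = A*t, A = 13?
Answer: -36134818/764985 ≈ -47.236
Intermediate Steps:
d(t, f) = 13*t
-9224/d(3 + 6*2, 185) - 2612/(-39230) = -9224*1/(13*(3 + 6*2)) - 2612/(-39230) = -9224*1/(13*(3 + 12)) - 2612*(-1/39230) = -9224/(13*15) + 1306/19615 = -9224/195 + 1306/19615 = -36134818/764985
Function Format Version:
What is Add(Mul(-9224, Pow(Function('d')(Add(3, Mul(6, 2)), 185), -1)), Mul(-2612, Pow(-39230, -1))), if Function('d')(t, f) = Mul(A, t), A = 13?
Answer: Rational(-36134818, 764985) ≈ -47.236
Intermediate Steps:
Function('d')(t, f) = Mul(13, t)
Add(Mul(-9224, Pow(Function('d')(Add(3, Mul(6, 2)), 185), -1)), Mul(-2612, Pow(-39230, -1))) = Add(Mul(-9224, Pow(Mul(13, Add(3, Mul(6, 2))), -1)), Mul(-2612, Pow(-39230, -1))) = Add(Mul(-9224, Pow(Mul(13, Add(3, 12)), -1)), Mul(-2612, Rational(-1, 39230))) = Add(Mul(-9224, Pow(Mul(13, 15), -1)), Rational(1306, 19615)) = Add(Mul(-9224, Pow(195, -1)), Rational(1306, 19615)) = Add(Mul(-9224, Rational(1, 195)), Rational(1306, 19615)) = Add(Rational(-9224, 195), Rational(1306, 19615)) = Rational(-36134818, 764985)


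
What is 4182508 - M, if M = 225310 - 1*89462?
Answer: 4046660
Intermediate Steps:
M = 135848 (M = 225310 - 89462 = 135848)
4182508 - M = 4182508 - 1*135848 = 4182508 - 135848 = 4046660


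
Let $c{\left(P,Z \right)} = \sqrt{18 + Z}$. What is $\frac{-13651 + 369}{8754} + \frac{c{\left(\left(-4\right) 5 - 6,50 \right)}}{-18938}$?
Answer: $- \frac{6641}{4377} - \frac{\sqrt{17}}{9469} \approx -1.5177$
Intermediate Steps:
$\frac{-13651 + 369}{8754} + \frac{c{\left(\left(-4\right) 5 - 6,50 \right)}}{-18938} = \frac{-13651 + 369}{8754} + \frac{\sqrt{18 + 50}}{-18938} = \left(-13282\right) \frac{1}{8754} + \sqrt{68} \left(- \frac{1}{18938}\right) = - \frac{6641}{4377} + 2 \sqrt{17} \left(- \frac{1}{18938}\right) = - \frac{6641}{4377} - \frac{\sqrt{17}}{9469}$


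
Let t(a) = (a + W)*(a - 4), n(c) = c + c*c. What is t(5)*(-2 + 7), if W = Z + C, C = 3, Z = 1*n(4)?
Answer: 140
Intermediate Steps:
n(c) = c + c²
Z = 20 (Z = 1*(4*(1 + 4)) = 1*(4*5) = 1*20 = 20)
W = 23 (W = 20 + 3 = 23)
t(a) = (-4 + a)*(23 + a) (t(a) = (a + 23)*(a - 4) = (23 + a)*(-4 + a) = (-4 + a)*(23 + a))
t(5)*(-2 + 7) = (-92 + 5² + 19*5)*(-2 + 7) = (-92 + 25 + 95)*5 = 28*5 = 140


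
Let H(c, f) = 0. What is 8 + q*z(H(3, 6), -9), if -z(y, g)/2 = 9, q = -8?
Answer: 152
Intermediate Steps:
z(y, g) = -18 (z(y, g) = -2*9 = -18)
8 + q*z(H(3, 6), -9) = 8 - 8*(-18) = 8 + 144 = 152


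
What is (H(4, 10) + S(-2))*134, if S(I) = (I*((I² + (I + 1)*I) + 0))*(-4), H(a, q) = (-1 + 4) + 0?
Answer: 6834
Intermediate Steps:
H(a, q) = 3 (H(a, q) = 3 + 0 = 3)
S(I) = -4*I*(I² + I*(1 + I)) (S(I) = (I*((I² + (1 + I)*I) + 0))*(-4) = (I*((I² + I*(1 + I)) + 0))*(-4) = (I*(I² + I*(1 + I)))*(-4) = -4*I*(I² + I*(1 + I)))
(H(4, 10) + S(-2))*134 = (3 + (-2)²*(-4 - 8*(-2)))*134 = (3 + 4*(-4 + 16))*134 = (3 + 4*12)*134 = (3 + 48)*134 = 51*134 = 6834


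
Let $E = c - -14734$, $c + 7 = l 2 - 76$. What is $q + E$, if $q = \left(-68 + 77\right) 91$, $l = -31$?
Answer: $15408$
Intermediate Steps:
$c = -145$ ($c = -7 - 138 = -145$)
$q = 819$ ($q = 9 \cdot 91 = 819$)
$E = 14589$ ($E = -145 - -14734 = -145 + 14734 = 14589$)
$q + E = 819 + 14589 = 15408$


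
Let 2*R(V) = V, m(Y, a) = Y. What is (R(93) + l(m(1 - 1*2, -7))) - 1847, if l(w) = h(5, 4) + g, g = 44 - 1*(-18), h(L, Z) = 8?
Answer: -3461/2 ≈ -1730.5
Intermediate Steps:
R(V) = V/2
g = 62 (g = 44 + 18 = 62)
l(w) = 70 (l(w) = 8 + 62 = 70)
(R(93) + l(m(1 - 1*2, -7))) - 1847 = ((½)*93 + 70) - 1847 = (93/2 + 70) - 1847 = 233/2 - 1847 = -3461/2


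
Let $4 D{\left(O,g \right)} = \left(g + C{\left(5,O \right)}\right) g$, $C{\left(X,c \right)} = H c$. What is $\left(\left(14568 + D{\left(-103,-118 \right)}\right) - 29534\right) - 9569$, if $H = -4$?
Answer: $-33208$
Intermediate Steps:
$C{\left(X,c \right)} = - 4 c$
$D{\left(O,g \right)} = \frac{g \left(g - 4 O\right)}{4}$ ($D{\left(O,g \right)} = \frac{\left(g - 4 O\right) g}{4} = \frac{g \left(g - 4 O\right)}{4}$)
$\left(\left(14568 + D{\left(-103,-118 \right)}\right) - 29534\right) - 9569 = \left(\left(14568 + \frac{1}{4} \left(-118\right) \left(-118 - -412\right)\right) - 29534\right) - 9569 = \left(\left(14568 + \frac{1}{4} \left(-118\right) \left(-118 + 412\right)\right) - 29534\right) - 9569 = \left(\left(14568 + \frac{1}{4} \left(-118\right) 294\right) - 29534\right) - 9569 = \left(\left(14568 - 8673\right) - 29534\right) - 9569 = \left(5895 - 29534\right) - 9569 = -23639 - 9569 = -33208$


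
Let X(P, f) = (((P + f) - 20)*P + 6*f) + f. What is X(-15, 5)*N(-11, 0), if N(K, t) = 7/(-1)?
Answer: -3395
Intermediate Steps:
X(P, f) = 7*f + P*(-20 + P + f) (X(P, f) = ((-20 + P + f)*P + 6*f) + f = (P*(-20 + P + f) + 6*f) + f = (6*f + P*(-20 + P + f)) + f = 7*f + P*(-20 + P + f))
N(K, t) = -7 (N(K, t) = 7*(-1) = -7)
X(-15, 5)*N(-11, 0) = ((-15)² - 20*(-15) + 7*5 - 15*5)*(-7) = (225 + 300 + 35 - 75)*(-7) = 485*(-7) = -3395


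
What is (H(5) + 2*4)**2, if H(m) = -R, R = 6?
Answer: 4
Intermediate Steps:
H(m) = -6 (H(m) = -1*6 = -6)
(H(5) + 2*4)**2 = (-6 + 2*4)**2 = (-6 + 8)**2 = 2**2 = 4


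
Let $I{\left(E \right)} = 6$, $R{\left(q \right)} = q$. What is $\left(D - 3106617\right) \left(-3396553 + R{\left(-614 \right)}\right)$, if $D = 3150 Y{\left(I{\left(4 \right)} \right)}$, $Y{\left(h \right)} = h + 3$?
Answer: $10457387069589$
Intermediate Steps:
$Y{\left(h \right)} = 3 + h$
$D = 28350$ ($D = 3150 \left(3 + 6\right) = 3150 \cdot 9 = 28350$)
$\left(D - 3106617\right) \left(-3396553 + R{\left(-614 \right)}\right) = \left(28350 - 3106617\right) \left(-3396553 - 614\right) = \left(-3078267\right) \left(-3397167\right) = 10457387069589$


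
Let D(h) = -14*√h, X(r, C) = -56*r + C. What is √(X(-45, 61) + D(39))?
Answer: √(2581 - 14*√39) ≈ 49.936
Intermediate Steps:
X(r, C) = C - 56*r
√(X(-45, 61) + D(39)) = √((61 - 56*(-45)) - 14*√39) = √((61 + 2520) - 14*√39) = √(2581 - 14*√39)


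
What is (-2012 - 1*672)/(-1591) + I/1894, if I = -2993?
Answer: 321633/3013354 ≈ 0.10674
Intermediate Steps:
(-2012 - 1*672)/(-1591) + I/1894 = (-2012 - 1*672)/(-1591) - 2993/1894 = (-2012 - 672)*(-1/1591) - 2993*1/1894 = -2684*(-1/1591) - 2993/1894 = 2684/1591 - 2993/1894 = 321633/3013354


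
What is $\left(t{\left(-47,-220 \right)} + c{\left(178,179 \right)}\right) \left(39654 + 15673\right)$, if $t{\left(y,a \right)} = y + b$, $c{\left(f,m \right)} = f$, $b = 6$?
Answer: $7579799$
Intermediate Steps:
$t{\left(y,a \right)} = 6 + y$ ($t{\left(y,a \right)} = y + 6 = 6 + y$)
$\left(t{\left(-47,-220 \right)} + c{\left(178,179 \right)}\right) \left(39654 + 15673\right) = \left(\left(6 - 47\right) + 178\right) \left(39654 + 15673\right) = \left(-41 + 178\right) 55327 = 137 \cdot 55327 = 7579799$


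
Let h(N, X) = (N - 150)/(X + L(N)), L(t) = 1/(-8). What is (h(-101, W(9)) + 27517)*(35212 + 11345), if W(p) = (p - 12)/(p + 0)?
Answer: 14372658027/11 ≈ 1.3066e+9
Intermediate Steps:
W(p) = (-12 + p)/p
L(t) = -⅛
h(N, X) = (-150 + N)/(-⅛ + X) (h(N, X) = (N - 150)/(X - ⅛) = (-150 + N)/(-⅛ + X))
(h(-101, W(9)) + 27517)*(35212 + 11345) = (8*(-150 - 101)/(-1 + 8*((-12 + 9)/9)) + 27517)*(35212 + 11345) = (8*(-251)/(-1 + 8*((⅑)*(-3))) + 27517)*46557 = (8*(-251)/(-1 + 8*(-⅓)) + 27517)*46557 = (8*(-251)/(-1 - 8/3) + 27517)*46557 = (8*(-251)/(-11/3) + 27517)*46557 = (8*(-3/11)*(-251) + 27517)*46557 = (6024/11 + 27517)*46557 = (308711/11)*46557 = 14372658027/11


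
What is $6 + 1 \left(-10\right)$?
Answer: $-4$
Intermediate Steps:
$6 + 1 \left(-10\right) = 6 - 10 = -4$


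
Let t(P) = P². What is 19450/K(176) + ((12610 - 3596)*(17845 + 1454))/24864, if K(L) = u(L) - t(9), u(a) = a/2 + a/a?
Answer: 5581233/592 ≈ 9427.8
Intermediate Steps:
u(a) = 1 + a/2 (u(a) = a*(½) + 1 = a/2 + 1 = 1 + a/2)
K(L) = -80 + L/2 (K(L) = (1 + L/2) - 1*9² = (1 + L/2) - 1*81 = (1 + L/2) - 81 = -80 + L/2)
19450/K(176) + ((12610 - 3596)*(17845 + 1454))/24864 = 19450/(-80 + (½)*176) + ((12610 - 3596)*(17845 + 1454))/24864 = 19450/(-80 + 88) + (9014*19299)*(1/24864) = 19450/8 + 173961186*(1/24864) = 19450*(⅛) + 4141933/592 = 9725/4 + 4141933/592 = 5581233/592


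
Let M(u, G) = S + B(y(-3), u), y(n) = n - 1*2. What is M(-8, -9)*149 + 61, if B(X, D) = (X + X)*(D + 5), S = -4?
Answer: 3935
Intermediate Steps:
y(n) = -2 + n (y(n) = n - 2 = -2 + n)
B(X, D) = 2*X*(5 + D) (B(X, D) = (2*X)*(5 + D) = 2*X*(5 + D))
M(u, G) = -54 - 10*u (M(u, G) = -4 + 2*(-2 - 3)*(5 + u) = -4 + 2*(-5)*(5 + u) = -4 + (-50 - 10*u) = -54 - 10*u)
M(-8, -9)*149 + 61 = (-54 - 10*(-8))*149 + 61 = (-54 + 80)*149 + 61 = 26*149 + 61 = 3874 + 61 = 3935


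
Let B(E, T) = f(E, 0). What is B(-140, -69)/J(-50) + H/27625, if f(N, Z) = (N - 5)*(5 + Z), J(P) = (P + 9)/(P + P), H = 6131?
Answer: -2002561129/1132625 ≈ -1768.1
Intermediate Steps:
J(P) = (9 + P)/(2*P) (J(P) = (9 + P)/((2*P)) = (9 + P)*(1/(2*P)) = (9 + P)/(2*P))
f(N, Z) = (-5 + N)*(5 + Z)
B(E, T) = -25 + 5*E (B(E, T) = -25 - 5*0 + 5*E + E*0 = -25 + 0 + 5*E + 0 = -25 + 5*E)
B(-140, -69)/J(-50) + H/27625 = (-25 + 5*(-140))/(((½)*(9 - 50)/(-50))) + 6131/27625 = (-25 - 700)/(((½)*(-1/50)*(-41))) + 6131*(1/27625) = -725/41/100 + 6131/27625 = -725*100/41 + 6131/27625 = -72500/41 + 6131/27625 = -2002561129/1132625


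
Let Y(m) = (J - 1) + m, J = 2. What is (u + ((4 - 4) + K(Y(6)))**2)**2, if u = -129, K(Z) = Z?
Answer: 6400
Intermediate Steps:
Y(m) = 1 + m (Y(m) = (2 - 1) + m = 1 + m)
(u + ((4 - 4) + K(Y(6)))**2)**2 = (-129 + ((4 - 4) + (1 + 6))**2)**2 = (-129 + (0 + 7)**2)**2 = (-129 + 7**2)**2 = (-129 + 49)**2 = (-80)**2 = 6400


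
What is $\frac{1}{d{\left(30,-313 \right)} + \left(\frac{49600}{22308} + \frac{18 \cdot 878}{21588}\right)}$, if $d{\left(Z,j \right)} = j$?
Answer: $- \frac{10033023}{3110683690} \approx -0.0032253$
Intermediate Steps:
$\frac{1}{d{\left(30,-313 \right)} + \left(\frac{49600}{22308} + \frac{18 \cdot 878}{21588}\right)} = \frac{1}{-313 + \left(\frac{49600}{22308} + \frac{18 \cdot 878}{21588}\right)} = \frac{1}{-313 + \left(49600 \cdot \frac{1}{22308} + 15804 \cdot \frac{1}{21588}\right)} = \frac{1}{-313 + \left(\frac{12400}{5577} + \frac{1317}{1799}\right)} = \frac{1}{-313 + \frac{29652509}{10033023}} = \frac{1}{- \frac{3110683690}{10033023}} = - \frac{10033023}{3110683690}$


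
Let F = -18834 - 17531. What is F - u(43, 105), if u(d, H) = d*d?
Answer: -38214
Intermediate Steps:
u(d, H) = d**2
F = -36365
F - u(43, 105) = -36365 - 1*43**2 = -36365 - 1*1849 = -36365 - 1849 = -38214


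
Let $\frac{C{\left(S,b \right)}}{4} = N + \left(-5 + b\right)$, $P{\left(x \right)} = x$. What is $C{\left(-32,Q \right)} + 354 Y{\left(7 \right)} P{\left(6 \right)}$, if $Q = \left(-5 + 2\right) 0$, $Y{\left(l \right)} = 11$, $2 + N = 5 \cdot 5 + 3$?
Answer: $23448$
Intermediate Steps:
$N = 26$ ($N = -2 + \left(5 \cdot 5 + 3\right) = -2 + \left(25 + 3\right) = -2 + 28 = 26$)
$Q = 0$ ($Q = \left(-3\right) 0 = 0$)
$C{\left(S,b \right)} = 84 + 4 b$ ($C{\left(S,b \right)} = 4 \left(26 + \left(-5 + b\right)\right) = 4 \left(21 + b\right) = 84 + 4 b$)
$C{\left(-32,Q \right)} + 354 Y{\left(7 \right)} P{\left(6 \right)} = \left(84 + 4 \cdot 0\right) + 354 \cdot 11 \cdot 6 = \left(84 + 0\right) + 354 \cdot 66 = 84 + 23364 = 23448$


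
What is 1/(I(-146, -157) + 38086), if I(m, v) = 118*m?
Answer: 1/20858 ≈ 4.7943e-5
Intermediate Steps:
1/(I(-146, -157) + 38086) = 1/(118*(-146) + 38086) = 1/(-17228 + 38086) = 1/20858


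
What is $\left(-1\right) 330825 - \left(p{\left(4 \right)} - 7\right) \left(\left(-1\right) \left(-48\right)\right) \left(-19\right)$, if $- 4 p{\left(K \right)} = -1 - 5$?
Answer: $-335841$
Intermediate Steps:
$p{\left(K \right)} = \frac{3}{2}$ ($p{\left(K \right)} = - \frac{-1 - 5}{4} = \left(- \frac{1}{4}\right) \left(-6\right) = \frac{3}{2}$)
$\left(-1\right) 330825 - \left(p{\left(4 \right)} - 7\right) \left(\left(-1\right) \left(-48\right)\right) \left(-19\right) = \left(-1\right) 330825 - \left(\frac{3}{2} - 7\right) \left(\left(-1\right) \left(-48\right)\right) \left(-19\right) = -330825 - \left(\frac{3}{2} - 7\right) 48 \left(-19\right) = -330825 - \left(- \frac{11}{2}\right) 48 \left(-19\right) = -330825 - \left(-264\right) \left(-19\right) = -330825 - 5016 = -335841$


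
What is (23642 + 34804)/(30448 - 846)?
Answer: 29223/14801 ≈ 1.9744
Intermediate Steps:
(23642 + 34804)/(30448 - 846) = 58446/29602 = 58446*(1/29602) = 29223/14801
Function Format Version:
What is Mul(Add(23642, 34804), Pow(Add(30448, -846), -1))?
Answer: Rational(29223, 14801) ≈ 1.9744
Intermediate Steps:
Mul(Add(23642, 34804), Pow(Add(30448, -846), -1)) = Mul(58446, Pow(29602, -1)) = Mul(58446, Rational(1, 29602)) = Rational(29223, 14801)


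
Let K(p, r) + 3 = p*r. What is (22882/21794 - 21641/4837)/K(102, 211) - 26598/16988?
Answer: -3180644422943/2031254104278 ≈ -1.5659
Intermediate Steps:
K(p, r) = -3 + p*r
(22882/21794 - 21641/4837)/K(102, 211) - 26598/16988 = (22882/21794 - 21641/4837)/(-3 + 102*211) - 26598/16988 = (22882*(1/21794) - 21641*1/4837)/(-3 + 21522) - 26598*1/16988 = (673/641 - 21641/4837)/21519 - 429/274 = -10616580/3100517*1/21519 - 429/274 = -1179620/7413336147 - 429/274 = -3180644422943/2031254104278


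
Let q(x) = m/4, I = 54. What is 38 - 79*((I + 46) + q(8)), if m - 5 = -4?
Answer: -31527/4 ≈ -7881.8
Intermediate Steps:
m = 1 (m = 5 - 4 = 1)
q(x) = ¼ (q(x) = 1/4 = 1*(¼) = ¼)
38 - 79*((I + 46) + q(8)) = 38 - 79*((54 + 46) + ¼) = 38 - 79*(100 + ¼) = 38 - 79*401/4 = 38 - 31679/4 = -31527/4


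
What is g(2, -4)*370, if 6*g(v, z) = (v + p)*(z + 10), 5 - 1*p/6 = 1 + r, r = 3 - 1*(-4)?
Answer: -5920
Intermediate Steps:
r = 7 (r = 3 + 4 = 7)
p = -18 (p = 30 - 6*(1 + 7) = 30 - 6*8 = 30 - 48 = -18)
g(v, z) = (-18 + v)*(10 + z)/6 (g(v, z) = ((v - 18)*(z + 10))/6 = ((-18 + v)*(10 + z))/6 = (-18 + v)*(10 + z)/6)
g(2, -4)*370 = (-30 - 3*(-4) + (5/3)*2 + (⅙)*2*(-4))*370 = (-30 + 12 + 10/3 - 4/3)*370 = -16*370 = -5920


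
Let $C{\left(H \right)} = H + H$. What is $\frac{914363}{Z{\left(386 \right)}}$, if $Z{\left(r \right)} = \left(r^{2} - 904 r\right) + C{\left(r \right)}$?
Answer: $- \frac{914363}{199176} \approx -4.5907$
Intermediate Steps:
$C{\left(H \right)} = 2 H$
$Z{\left(r \right)} = r^{2} - 902 r$ ($Z{\left(r \right)} = \left(r^{2} - 904 r\right) + 2 r = r^{2} - 902 r$)
$\frac{914363}{Z{\left(386 \right)}} = \frac{914363}{386 \left(-902 + 386\right)} = \frac{914363}{386 \left(-516\right)} = \frac{914363}{-199176} = 914363 \left(- \frac{1}{199176}\right) = - \frac{914363}{199176}$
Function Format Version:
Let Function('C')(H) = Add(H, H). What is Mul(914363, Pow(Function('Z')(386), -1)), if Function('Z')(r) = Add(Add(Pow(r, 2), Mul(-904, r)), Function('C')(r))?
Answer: Rational(-914363, 199176) ≈ -4.5907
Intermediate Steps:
Function('C')(H) = Mul(2, H)
Function('Z')(r) = Add(Pow(r, 2), Mul(-902, r)) (Function('Z')(r) = Add(Add(Pow(r, 2), Mul(-904, r)), Mul(2, r)) = Add(Pow(r, 2), Mul(-902, r)))
Mul(914363, Pow(Function('Z')(386), -1)) = Mul(914363, Pow(Mul(386, Add(-902, 386)), -1)) = Mul(914363, Pow(Mul(386, -516), -1)) = Mul(914363, Pow(-199176, -1)) = Mul(914363, Rational(-1, 199176)) = Rational(-914363, 199176)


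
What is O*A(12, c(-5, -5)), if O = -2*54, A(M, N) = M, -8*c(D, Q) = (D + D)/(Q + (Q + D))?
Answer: -1296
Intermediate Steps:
c(D, Q) = -D/(4*(D + 2*Q)) (c(D, Q) = -(D + D)/(8*(Q + (Q + D))) = -2*D/(8*(Q + (D + Q))) = -2*D/(8*(D + 2*Q)) = -D/(4*(D + 2*Q)))
O = -108
O*A(12, c(-5, -5)) = -108*12 = -1296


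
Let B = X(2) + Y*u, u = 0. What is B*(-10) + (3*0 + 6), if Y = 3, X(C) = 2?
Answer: -14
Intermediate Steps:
B = 2 (B = 2 + 3*0 = 2 + 0 = 2)
B*(-10) + (3*0 + 6) = 2*(-10) + (3*0 + 6) = -20 + (0 + 6) = -20 + 6 = -14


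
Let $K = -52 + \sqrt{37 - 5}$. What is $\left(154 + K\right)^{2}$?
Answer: $10436 + 816 \sqrt{2} \approx 11590.0$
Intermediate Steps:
$K = -52 + 4 \sqrt{2}$ ($K = -52 + \sqrt{32} = -52 + 4 \sqrt{2} \approx -46.343$)
$\left(154 + K\right)^{2} = \left(154 - \left(52 - 4 \sqrt{2}\right)\right)^{2} = \left(102 + 4 \sqrt{2}\right)^{2}$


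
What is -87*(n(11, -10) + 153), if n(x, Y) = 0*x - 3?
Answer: -13050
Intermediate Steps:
n(x, Y) = -3 (n(x, Y) = 0 - 3 = -3)
-87*(n(11, -10) + 153) = -87*(-3 + 153) = -87*150 = -13050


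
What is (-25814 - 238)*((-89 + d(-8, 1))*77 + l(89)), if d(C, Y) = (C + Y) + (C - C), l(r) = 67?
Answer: 190830900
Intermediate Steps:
d(C, Y) = C + Y (d(C, Y) = (C + Y) + 0 = C + Y)
(-25814 - 238)*((-89 + d(-8, 1))*77 + l(89)) = (-25814 - 238)*((-89 + (-8 + 1))*77 + 67) = -26052*((-89 - 7)*77 + 67) = -26052*(-96*77 + 67) = -26052*(-7392 + 67) = -26052*(-7325) = 190830900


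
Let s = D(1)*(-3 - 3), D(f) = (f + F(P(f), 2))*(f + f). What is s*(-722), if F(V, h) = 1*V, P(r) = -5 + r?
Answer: -25992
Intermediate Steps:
F(V, h) = V
D(f) = 2*f*(-5 + 2*f) (D(f) = (f + (-5 + f))*(f + f) = (-5 + 2*f)*(2*f) = 2*f*(-5 + 2*f))
s = 36 (s = (2*1*(-5 + 2*1))*(-3 - 3) = (2*1*(-5 + 2))*(-6) = (2*1*(-3))*(-6) = -6*(-6) = 36)
s*(-722) = 36*(-722) = -25992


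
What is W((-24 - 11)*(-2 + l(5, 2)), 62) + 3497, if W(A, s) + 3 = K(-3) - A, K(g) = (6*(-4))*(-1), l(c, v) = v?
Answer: 3518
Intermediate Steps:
K(g) = 24 (K(g) = -24*(-1) = 24)
W(A, s) = 21 - A (W(A, s) = -3 + (24 - A) = 21 - A)
W((-24 - 11)*(-2 + l(5, 2)), 62) + 3497 = (21 - (-24 - 11)*(-2 + 2)) + 3497 = (21 - (-35)*0) + 3497 = (21 - 1*0) + 3497 = (21 + 0) + 3497 = 21 + 3497 = 3518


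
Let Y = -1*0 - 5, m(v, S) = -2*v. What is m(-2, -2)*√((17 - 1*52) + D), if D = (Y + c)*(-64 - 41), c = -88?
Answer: 4*√9730 ≈ 394.56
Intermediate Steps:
Y = -5 (Y = 0 - 5 = -5)
D = 9765 (D = (-5 - 88)*(-64 - 41) = -93*(-105) = 9765)
m(-2, -2)*√((17 - 1*52) + D) = (-2*(-2))*√((17 - 1*52) + 9765) = 4*√((17 - 52) + 9765) = 4*√(-35 + 9765) = 4*√9730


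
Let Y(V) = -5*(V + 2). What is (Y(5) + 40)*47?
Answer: 235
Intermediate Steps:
Y(V) = -10 - 5*V (Y(V) = -5*(2 + V) = -10 - 5*V)
(Y(5) + 40)*47 = ((-10 - 5*5) + 40)*47 = ((-10 - 25) + 40)*47 = (-35 + 40)*47 = 5*47 = 235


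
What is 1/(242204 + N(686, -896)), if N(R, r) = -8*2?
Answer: 1/242188 ≈ 4.1290e-6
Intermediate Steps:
N(R, r) = -16
1/(242204 + N(686, -896)) = 1/(242204 - 16) = 1/242188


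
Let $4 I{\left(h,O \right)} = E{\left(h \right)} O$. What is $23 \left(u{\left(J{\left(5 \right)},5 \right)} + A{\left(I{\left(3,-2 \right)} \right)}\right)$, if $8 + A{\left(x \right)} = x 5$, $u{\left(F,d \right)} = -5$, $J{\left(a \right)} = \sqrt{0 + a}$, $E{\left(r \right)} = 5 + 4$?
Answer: $- \frac{1633}{2} \approx -816.5$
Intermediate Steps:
$E{\left(r \right)} = 9$
$J{\left(a \right)} = \sqrt{a}$
$I{\left(h,O \right)} = \frac{9 O}{4}$
$A{\left(x \right)} = -8 + 5 x$ ($A{\left(x \right)} = -8 + x 5 = -8 + 5 x$)
$23 \left(u{\left(J{\left(5 \right)},5 \right)} + A{\left(I{\left(3,-2 \right)} \right)}\right) = 23 \left(-5 + \left(-8 + 5 \cdot \frac{9}{4} \left(-2\right)\right)\right) = 23 \left(-5 + \left(-8 + 5 \left(- \frac{9}{2}\right)\right)\right) = 23 \left(-5 - \frac{61}{2}\right) = 23 \left(- \frac{71}{2}\right) = - \frac{1633}{2}$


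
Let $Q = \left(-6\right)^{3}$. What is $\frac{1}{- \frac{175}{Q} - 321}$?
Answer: $- \frac{216}{69161} \approx -0.0031231$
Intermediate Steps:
$Q = -216$
$\frac{1}{- \frac{175}{Q} - 321} = \frac{1}{- \frac{175}{-216} - 321} = \frac{1}{\left(-175\right) \left(- \frac{1}{216}\right) - 321} = \frac{1}{\frac{175}{216} - 321} = \frac{1}{- \frac{69161}{216}} = - \frac{216}{69161}$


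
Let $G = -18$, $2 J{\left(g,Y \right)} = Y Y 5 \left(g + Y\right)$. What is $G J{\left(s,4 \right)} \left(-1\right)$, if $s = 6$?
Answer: $7200$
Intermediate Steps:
$J{\left(g,Y \right)} = \frac{Y^{2} \left(5 Y + 5 g\right)}{2}$ ($J{\left(g,Y \right)} = \frac{Y Y 5 \left(g + Y\right)}{2} = \frac{Y^{2} \cdot 5 \left(Y + g\right)}{2} = \frac{Y^{2} \left(5 Y + 5 g\right)}{2}$)
$G J{\left(s,4 \right)} \left(-1\right) = - 18 \frac{5 \cdot 4^{2} \left(4 + 6\right)}{2} \left(-1\right) = - 18 \cdot \frac{5}{2} \cdot 16 \cdot 10 \left(-1\right) = \left(-18\right) 400 \left(-1\right) = \left(-7200\right) \left(-1\right) = 7200$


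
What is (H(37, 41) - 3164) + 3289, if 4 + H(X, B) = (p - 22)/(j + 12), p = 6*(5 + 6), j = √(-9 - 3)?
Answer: 1617/13 - 22*I*√3/39 ≈ 124.38 - 0.97705*I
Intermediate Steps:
j = 2*I*√3 (j = √(-12) = 2*I*√3 ≈ 3.4641*I)
p = 66 (p = 6*11 = 66)
H(X, B) = -4 + 44/(12 + 2*I*√3) (H(X, B) = -4 + (66 - 22)/(2*I*√3 + 12) = -4 + 44/(12 + 2*I*√3))
(H(37, 41) - 3164) + 3289 = (2*(I - 2*√3)/(√3 - 6*I) - 3164) + 3289 = (-3164 + 2*(I - 2*√3)/(√3 - 6*I)) + 3289 = 125 + 2*(I - 2*√3)/(√3 - 6*I)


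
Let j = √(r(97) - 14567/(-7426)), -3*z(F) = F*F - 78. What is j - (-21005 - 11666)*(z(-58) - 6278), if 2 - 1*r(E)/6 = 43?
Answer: -722682520/3 + I*√13457612554/7426 ≈ -2.4089e+8 + 15.622*I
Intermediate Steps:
r(E) = -246 (r(E) = 12 - 6*43 = 12 - 258 = -246)
z(F) = 26 - F²/3 (z(F) = -(F*F - 78)/3 = -(F² - 78)/3 = -(-78 + F²)/3 = 26 - F²/3)
j = I*√13457612554/7426 (j = √(-246 - 14567/(-7426)) = √(-246 - 14567*(-1/7426)) = √(-246 + 14567/7426) = √(-1812229/7426) = I*√13457612554/7426 ≈ 15.622*I)
j - (-21005 - 11666)*(z(-58) - 6278) = I*√13457612554/7426 - (-21005 - 11666)*((26 - ⅓*(-58)²) - 6278) = I*√13457612554/7426 - (-32671)*((26 - ⅓*3364) - 6278) = I*√13457612554/7426 - (-32671)*((26 - 3364/3) - 6278) = I*√13457612554/7426 - (-32671)*(-3286/3 - 6278) = I*√13457612554/7426 - (-32671)*(-22120)/3 = I*√13457612554/7426 - 1*722682520/3 = I*√13457612554/7426 - 722682520/3 = -722682520/3 + I*√13457612554/7426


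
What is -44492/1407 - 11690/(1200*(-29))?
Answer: -7294637/233160 ≈ -31.286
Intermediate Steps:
-44492/1407 - 11690/(1200*(-29)) = -44492*1/1407 - 11690/(-34800) = -6356/201 - 11690*(-1/34800) = -6356/201 + 1169/3480 = -7294637/233160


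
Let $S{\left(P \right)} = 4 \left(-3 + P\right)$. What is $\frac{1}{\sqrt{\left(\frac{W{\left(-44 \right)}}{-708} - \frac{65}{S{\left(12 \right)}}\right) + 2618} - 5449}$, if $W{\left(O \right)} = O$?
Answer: $- \frac{11573676}{63059403595} - \frac{6 \sqrt{327858811}}{63059403595} \approx -0.00018526$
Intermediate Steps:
$S{\left(P \right)} = -12 + 4 P$
$\frac{1}{\sqrt{\left(\frac{W{\left(-44 \right)}}{-708} - \frac{65}{S{\left(12 \right)}}\right) + 2618} - 5449} = \frac{1}{\sqrt{\left(- \frac{44}{-708} - \frac{65}{-12 + 4 \cdot 12}\right) + 2618} - 5449} = \frac{1}{\sqrt{\left(\left(-44\right) \left(- \frac{1}{708}\right) - \frac{65}{-12 + 48}\right) + 2618} - 5449} = \frac{1}{\sqrt{\left(\frac{11}{177} - \frac{65}{36}\right) + 2618} - 5449} = \frac{1}{\sqrt{- \frac{3703}{2124} + 2618} - 5449} = \frac{1}{\sqrt{\frac{5556929}{2124}} - 5449} = \frac{1}{\frac{\sqrt{327858811}}{354} - 5449} = \frac{1}{-5449 + \frac{\sqrt{327858811}}{354}}$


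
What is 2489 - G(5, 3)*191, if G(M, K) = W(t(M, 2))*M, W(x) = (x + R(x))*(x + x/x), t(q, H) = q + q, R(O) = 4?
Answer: -144581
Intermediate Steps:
t(q, H) = 2*q
W(x) = (1 + x)*(4 + x) (W(x) = (x + 4)*(x + x/x) = (4 + x)*(x + 1) = (4 + x)*(1 + x) = (1 + x)*(4 + x))
G(M, K) = M*(4 + 4*M² + 10*M) (G(M, K) = (4 + (2*M)² + 5*(2*M))*M = (4 + 4*M² + 10*M)*M = M*(4 + 4*M² + 10*M))
2489 - G(5, 3)*191 = 2489 - 2*5*(2 + 2*5² + 5*5)*191 = 2489 - 2*5*(2 + 2*25 + 25)*191 = 2489 - 2*5*(2 + 50 + 25)*191 = 2489 - 2*5*77*191 = 2489 - 770*191 = 2489 - 1*147070 = 2489 - 147070 = -144581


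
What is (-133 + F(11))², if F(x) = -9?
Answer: 20164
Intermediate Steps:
(-133 + F(11))² = (-133 - 9)² = (-142)² = 20164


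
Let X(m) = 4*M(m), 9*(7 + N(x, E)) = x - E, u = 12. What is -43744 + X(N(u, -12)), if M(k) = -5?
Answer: -43764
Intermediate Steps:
N(x, E) = -7 - E/9 + x/9 (N(x, E) = -7 + (x - E)/9 = -7 + (-E/9 + x/9) = -7 - E/9 + x/9)
X(m) = -20 (X(m) = 4*(-5) = -20)
-43744 + X(N(u, -12)) = -43744 - 20 = -43764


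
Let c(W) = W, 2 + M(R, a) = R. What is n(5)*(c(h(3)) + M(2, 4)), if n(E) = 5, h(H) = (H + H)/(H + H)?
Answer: 5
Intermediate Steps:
M(R, a) = -2 + R
h(H) = 1 (h(H) = (2*H)/((2*H)) = (2*H)*(1/(2*H)) = 1)
n(5)*(c(h(3)) + M(2, 4)) = 5*(1 + (-2 + 2)) = 5*(1 + 0) = 5*1 = 5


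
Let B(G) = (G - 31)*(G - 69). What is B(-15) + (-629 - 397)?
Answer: 2838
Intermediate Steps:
B(G) = (-69 + G)*(-31 + G) (B(G) = (-31 + G)*(-69 + G) = (-69 + G)*(-31 + G))
B(-15) + (-629 - 397) = (2139 + (-15)**2 - 100*(-15)) + (-629 - 397) = (2139 + 225 + 1500) - 1026 = 3864 - 1026 = 2838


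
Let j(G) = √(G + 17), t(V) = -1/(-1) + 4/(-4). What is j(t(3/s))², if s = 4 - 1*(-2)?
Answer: 17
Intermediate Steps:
s = 6 (s = 4 + 2 = 6)
t(V) = 0 (t(V) = -1*(-1) + 4*(-¼) = 1 - 1 = 0)
j(G) = √(17 + G)
j(t(3/s))² = (√(17 + 0))² = (√17)² = 17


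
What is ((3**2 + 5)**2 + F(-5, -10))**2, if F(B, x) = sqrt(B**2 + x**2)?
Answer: 38541 + 1960*sqrt(5) ≈ 42924.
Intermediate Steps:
((3**2 + 5)**2 + F(-5, -10))**2 = ((3**2 + 5)**2 + sqrt((-5)**2 + (-10)**2))**2 = ((9 + 5)**2 + sqrt(25 + 100))**2 = (14**2 + sqrt(125))**2 = (196 + 5*sqrt(5))**2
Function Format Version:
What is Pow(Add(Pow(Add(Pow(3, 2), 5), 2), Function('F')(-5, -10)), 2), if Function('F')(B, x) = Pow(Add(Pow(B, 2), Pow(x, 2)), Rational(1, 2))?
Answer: Add(38541, Mul(1960, Pow(5, Rational(1, 2)))) ≈ 42924.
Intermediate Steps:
Pow(Add(Pow(Add(Pow(3, 2), 5), 2), Function('F')(-5, -10)), 2) = Pow(Add(Pow(Add(Pow(3, 2), 5), 2), Pow(Add(Pow(-5, 2), Pow(-10, 2)), Rational(1, 2))), 2) = Pow(Add(Pow(Add(9, 5), 2), Pow(Add(25, 100), Rational(1, 2))), 2) = Pow(Add(Pow(14, 2), Pow(125, Rational(1, 2))), 2) = Pow(Add(196, Mul(5, Pow(5, Rational(1, 2)))), 2)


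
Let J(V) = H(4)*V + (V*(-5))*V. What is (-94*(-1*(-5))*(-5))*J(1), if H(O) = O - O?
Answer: -11750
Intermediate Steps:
H(O) = 0
J(V) = -5*V**2 (J(V) = 0*V + (V*(-5))*V = 0 + (-5*V)*V = 0 - 5*V**2 = -5*V**2)
(-94*(-1*(-5))*(-5))*J(1) = (-94*(-1*(-5))*(-5))*(-5*1**2) = (-470*(-5))*(-5*1) = -94*(-25)*(-5) = 2350*(-5) = -11750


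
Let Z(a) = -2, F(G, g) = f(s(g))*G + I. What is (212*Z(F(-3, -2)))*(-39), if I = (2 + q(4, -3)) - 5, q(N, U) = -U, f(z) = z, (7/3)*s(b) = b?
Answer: 16536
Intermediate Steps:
s(b) = 3*b/7
I = 0 (I = (2 - 1*(-3)) - 5 = (2 + 3) - 5 = 5 - 5 = 0)
F(G, g) = 3*G*g/7 (F(G, g) = (3*g/7)*G + 0 = 3*G*g/7 + 0 = 3*G*g/7)
(212*Z(F(-3, -2)))*(-39) = (212*(-2))*(-39) = -424*(-39) = 16536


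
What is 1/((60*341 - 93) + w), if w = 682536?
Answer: 1/702903 ≈ 1.4227e-6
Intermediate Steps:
1/((60*341 - 93) + w) = 1/((60*341 - 93) + 682536) = 1/((20460 - 93) + 682536) = 1/(20367 + 682536) = 1/702903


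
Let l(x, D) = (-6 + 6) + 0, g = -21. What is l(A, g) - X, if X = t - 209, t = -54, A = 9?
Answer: 263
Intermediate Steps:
l(x, D) = 0 (l(x, D) = 0 + 0 = 0)
X = -263 (X = -54 - 209 = -263)
l(A, g) - X = 0 - 1*(-263) = 0 + 263 = 263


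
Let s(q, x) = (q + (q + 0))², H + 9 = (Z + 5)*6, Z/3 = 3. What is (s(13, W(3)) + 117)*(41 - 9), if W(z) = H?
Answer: 25376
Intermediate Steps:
Z = 9 (Z = 3*3 = 9)
H = 75 (H = -9 + (9 + 5)*6 = -9 + 14*6 = -9 + 84 = 75)
W(z) = 75
s(q, x) = 4*q² (s(q, x) = (q + q)² = (2*q)² = 4*q²)
(s(13, W(3)) + 117)*(41 - 9) = (4*13² + 117)*(41 - 9) = (4*169 + 117)*32 = (676 + 117)*32 = 793*32 = 25376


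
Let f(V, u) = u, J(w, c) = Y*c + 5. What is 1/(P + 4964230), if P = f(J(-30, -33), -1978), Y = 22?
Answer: 1/4962252 ≈ 2.0152e-7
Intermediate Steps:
J(w, c) = 5 + 22*c (J(w, c) = 22*c + 5 = 5 + 22*c)
P = -1978
1/(P + 4964230) = 1/(-1978 + 4964230) = 1/4962252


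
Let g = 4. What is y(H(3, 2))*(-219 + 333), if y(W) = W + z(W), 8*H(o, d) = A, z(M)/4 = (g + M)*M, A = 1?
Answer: 1995/8 ≈ 249.38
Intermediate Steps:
z(M) = 4*M*(4 + M) (z(M) = 4*((4 + M)*M) = 4*(M*(4 + M)) = 4*M*(4 + M))
H(o, d) = 1/8 (H(o, d) = (1/8)*1 = 1/8)
y(W) = W + 4*W*(4 + W)
y(H(3, 2))*(-219 + 333) = ((17 + 4*(1/8))/8)*(-219 + 333) = ((17 + 1/2)/8)*114 = ((1/8)*(35/2))*114 = (35/16)*114 = 1995/8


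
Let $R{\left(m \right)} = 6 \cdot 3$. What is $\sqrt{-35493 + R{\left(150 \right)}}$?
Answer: $5 i \sqrt{1419} \approx 188.35 i$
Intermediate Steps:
$R{\left(m \right)} = 18$
$\sqrt{-35493 + R{\left(150 \right)}} = \sqrt{-35493 + 18} = \sqrt{-35475} = 5 i \sqrt{1419}$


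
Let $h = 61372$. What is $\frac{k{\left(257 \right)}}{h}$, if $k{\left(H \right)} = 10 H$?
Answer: $\frac{1285}{30686} \approx 0.041876$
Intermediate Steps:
$\frac{k{\left(257 \right)}}{h} = \frac{10 \cdot 257}{61372} = 2570 \cdot \frac{1}{61372} = \frac{1285}{30686}$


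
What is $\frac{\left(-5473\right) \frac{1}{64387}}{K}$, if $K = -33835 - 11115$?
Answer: $\frac{5473}{2894195650} \approx 1.891 \cdot 10^{-6}$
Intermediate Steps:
$K = -44950$
$\frac{\left(-5473\right) \frac{1}{64387}}{K} = \frac{\left(-5473\right) \frac{1}{64387}}{-44950} = \left(-5473\right) \frac{1}{64387} \left(- \frac{1}{44950}\right) = \left(- \frac{5473}{64387}\right) \left(- \frac{1}{44950}\right) = \frac{5473}{2894195650}$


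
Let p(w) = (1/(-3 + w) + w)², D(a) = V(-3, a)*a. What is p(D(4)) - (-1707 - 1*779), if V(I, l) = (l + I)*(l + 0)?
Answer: 463815/169 ≈ 2744.5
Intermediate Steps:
V(I, l) = l*(I + l) (V(I, l) = (I + l)*l = l*(I + l))
D(a) = a²*(-3 + a) (D(a) = (a*(-3 + a))*a = a²*(-3 + a))
p(w) = (w + 1/(-3 + w))²
p(D(4)) - (-1707 - 1*779) = (1 + (4²*(-3 + 4))² - 3*4²*(-3 + 4))²/(-3 + 4²*(-3 + 4))² - (-1707 - 1*779) = (1 + (16*1)² - 48)²/(-3 + 16*1)² - (-1707 - 779) = (1 + 16² - 3*16)²/(-3 + 16)² - 1*(-2486) = (1 + 256 - 48)²/13² + 2486 = (1/169)*209² + 2486 = (1/169)*43681 + 2486 = 43681/169 + 2486 = 463815/169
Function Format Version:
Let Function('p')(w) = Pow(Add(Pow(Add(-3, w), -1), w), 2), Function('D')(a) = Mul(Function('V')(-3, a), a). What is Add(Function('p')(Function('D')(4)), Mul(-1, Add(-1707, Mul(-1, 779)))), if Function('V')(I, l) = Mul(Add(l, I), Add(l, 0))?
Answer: Rational(463815, 169) ≈ 2744.5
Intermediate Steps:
Function('V')(I, l) = Mul(l, Add(I, l)) (Function('V')(I, l) = Mul(Add(I, l), l) = Mul(l, Add(I, l)))
Function('D')(a) = Mul(Pow(a, 2), Add(-3, a)) (Function('D')(a) = Mul(Mul(a, Add(-3, a)), a) = Mul(Pow(a, 2), Add(-3, a)))
Function('p')(w) = Pow(Add(w, Pow(Add(-3, w), -1)), 2)
Add(Function('p')(Function('D')(4)), Mul(-1, Add(-1707, Mul(-1, 779)))) = Add(Mul(Pow(Add(-3, Mul(Pow(4, 2), Add(-3, 4))), -2), Pow(Add(1, Pow(Mul(Pow(4, 2), Add(-3, 4)), 2), Mul(-3, Mul(Pow(4, 2), Add(-3, 4)))), 2)), Mul(-1, Add(-1707, Mul(-1, 779)))) = Add(Mul(Pow(Add(-3, Mul(16, 1)), -2), Pow(Add(1, Pow(Mul(16, 1), 2), Mul(-3, Mul(16, 1))), 2)), Mul(-1, Add(-1707, -779))) = Add(Mul(Pow(Add(-3, 16), -2), Pow(Add(1, Pow(16, 2), Mul(-3, 16)), 2)), Mul(-1, -2486)) = Add(Mul(Pow(13, -2), Pow(Add(1, 256, -48), 2)), 2486) = Add(Mul(Rational(1, 169), Pow(209, 2)), 2486) = Add(Mul(Rational(1, 169), 43681), 2486) = Add(Rational(43681, 169), 2486) = Rational(463815, 169)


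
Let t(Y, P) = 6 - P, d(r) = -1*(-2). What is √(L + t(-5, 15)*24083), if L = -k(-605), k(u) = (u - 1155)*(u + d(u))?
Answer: 3*I*√142003 ≈ 1130.5*I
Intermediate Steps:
d(r) = 2
k(u) = (-1155 + u)*(2 + u) (k(u) = (u - 1155)*(u + 2) = (-1155 + u)*(2 + u))
L = -1061280 (L = -(-2310 + (-605)² - 1153*(-605)) = -(-2310 + 366025 + 697565) = -1*1061280 = -1061280)
√(L + t(-5, 15)*24083) = √(-1061280 + (6 - 1*15)*24083) = √(-1061280 + (6 - 15)*24083) = √(-1061280 - 9*24083) = √(-1061280 - 216747) = √(-1278027) = 3*I*√142003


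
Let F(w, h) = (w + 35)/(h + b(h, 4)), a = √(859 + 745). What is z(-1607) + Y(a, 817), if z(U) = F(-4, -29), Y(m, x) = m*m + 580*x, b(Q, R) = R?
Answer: 11886569/25 ≈ 4.7546e+5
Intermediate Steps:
a = 2*√401 (a = √1604 = 2*√401 ≈ 40.050)
Y(m, x) = m² + 580*x
F(w, h) = (35 + w)/(4 + h) (F(w, h) = (w + 35)/(h + 4) = (35 + w)/(4 + h))
z(U) = -31/25 (z(U) = (35 - 4)/(4 - 29) = 31/(-25) = -1/25*31 = -31/25)
z(-1607) + Y(a, 817) = -31/25 + ((2*√401)² + 580*817) = -31/25 + (1604 + 473860) = -31/25 + 475464 = 11886569/25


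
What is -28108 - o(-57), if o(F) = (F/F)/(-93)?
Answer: -2614043/93 ≈ -28108.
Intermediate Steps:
o(F) = -1/93 (o(F) = 1*(-1/93) = -1/93)
-28108 - o(-57) = -28108 - 1*(-1/93) = -28108 + 1/93 = -2614043/93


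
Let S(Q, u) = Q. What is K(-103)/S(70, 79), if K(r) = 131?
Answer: 131/70 ≈ 1.8714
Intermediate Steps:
K(-103)/S(70, 79) = 131/70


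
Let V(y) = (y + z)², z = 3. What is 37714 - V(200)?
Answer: -3495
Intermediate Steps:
V(y) = (3 + y)² (V(y) = (y + 3)² = (3 + y)²)
37714 - V(200) = 37714 - (3 + 200)² = 37714 - 1*203² = 37714 - 1*41209 = 37714 - 41209 = -3495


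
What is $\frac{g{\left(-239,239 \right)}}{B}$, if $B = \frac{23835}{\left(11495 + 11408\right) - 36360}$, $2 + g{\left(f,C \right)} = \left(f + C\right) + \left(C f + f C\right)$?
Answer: $\frac{1537381508}{23835} \approx 64501.0$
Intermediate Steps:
$g{\left(f,C \right)} = -2 + C + f + 2 C f$ ($g{\left(f,C \right)} = -2 + \left(\left(f + C\right) + \left(C f + f C\right)\right) = -2 + \left(\left(C + f\right) + \left(C f + C f\right)\right) = -2 + \left(\left(C + f\right) + 2 C f\right) = -2 + \left(C + f + 2 C f\right) = -2 + C + f + 2 C f$)
$B = - \frac{23835}{13457}$ ($B = \frac{23835}{22903 - 36360} = \frac{23835}{-13457} = 23835 \left(- \frac{1}{13457}\right) = - \frac{23835}{13457} \approx -1.7712$)
$\frac{g{\left(-239,239 \right)}}{B} = \frac{-2 + 239 - 239 + 2 \cdot 239 \left(-239\right)}{- \frac{23835}{13457}} = \left(-2 + 239 - 239 - 114242\right) \left(- \frac{13457}{23835}\right) = \left(-114244\right) \left(- \frac{13457}{23835}\right) = \frac{1537381508}{23835}$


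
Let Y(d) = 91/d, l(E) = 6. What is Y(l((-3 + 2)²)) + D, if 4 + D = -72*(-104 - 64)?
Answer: 72643/6 ≈ 12107.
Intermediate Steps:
D = 12092 (D = -4 - 72*(-104 - 64) = -4 - 72*(-168) = -4 + 12096 = 12092)
Y(l((-3 + 2)²)) + D = 91/6 + 12092 = 72643/6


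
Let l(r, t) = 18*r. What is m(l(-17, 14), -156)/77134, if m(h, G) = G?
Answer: -78/38567 ≈ -0.0020225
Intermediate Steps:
m(l(-17, 14), -156)/77134 = -156/77134 = -156*1/77134 = -78/38567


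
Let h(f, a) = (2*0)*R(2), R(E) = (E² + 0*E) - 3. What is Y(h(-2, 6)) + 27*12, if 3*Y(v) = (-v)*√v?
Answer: 324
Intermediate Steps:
R(E) = -3 + E² (R(E) = (E² + 0) - 3 = E² - 3 = -3 + E²)
h(f, a) = 0 (h(f, a) = (2*0)*(-3 + 2²) = 0*(-3 + 4) = 0*1 = 0)
Y(v) = -v^(3/2)/3 (Y(v) = ((-v)*√v)/3 = (-v^(3/2))/3 = -v^(3/2)/3)
Y(h(-2, 6)) + 27*12 = -0^(3/2)/3 + 27*12 = -⅓*0 + 324 = 0 + 324 = 324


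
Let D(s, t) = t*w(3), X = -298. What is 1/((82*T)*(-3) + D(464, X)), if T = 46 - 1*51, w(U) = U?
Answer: 1/336 ≈ 0.0029762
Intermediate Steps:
D(s, t) = 3*t (D(s, t) = t*3 = 3*t)
T = -5 (T = 46 - 51 = -5)
1/((82*T)*(-3) + D(464, X)) = 1/((82*(-5))*(-3) + 3*(-298)) = 1/(-410*(-3) - 894) = 1/(1230 - 894) = 1/336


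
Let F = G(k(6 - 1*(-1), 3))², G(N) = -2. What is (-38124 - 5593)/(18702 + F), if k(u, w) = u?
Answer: -43717/18706 ≈ -2.3371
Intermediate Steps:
F = 4 (F = (-2)² = 4)
(-38124 - 5593)/(18702 + F) = (-38124 - 5593)/(18702 + 4) = -43717/18706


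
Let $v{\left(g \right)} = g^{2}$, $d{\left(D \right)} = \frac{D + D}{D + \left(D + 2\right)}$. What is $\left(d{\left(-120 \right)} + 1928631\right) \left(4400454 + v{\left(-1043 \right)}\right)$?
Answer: $\frac{1259605103676327}{119} \approx 1.0585 \cdot 10^{13}$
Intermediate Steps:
$d{\left(D \right)} = \frac{2 D}{2 + 2 D}$ ($d{\left(D \right)} = \frac{2 D}{D + \left(2 + D\right)} = \frac{2 D}{2 + 2 D}$)
$\left(d{\left(-120 \right)} + 1928631\right) \left(4400454 + v{\left(-1043 \right)}\right) = \left(- \frac{120}{1 - 120} + 1928631\right) \left(4400454 + \left(-1043\right)^{2}\right) = \left(- \frac{120}{-119} + 1928631\right) \left(4400454 + 1087849\right) = \left(\left(-120\right) \left(- \frac{1}{119}\right) + 1928631\right) 5488303 = \left(\frac{120}{119} + 1928631\right) 5488303 = \frac{229507209}{119} \cdot 5488303 = \frac{1259605103676327}{119}$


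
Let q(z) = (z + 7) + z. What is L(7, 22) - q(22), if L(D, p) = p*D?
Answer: 103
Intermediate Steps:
L(D, p) = D*p
q(z) = 7 + 2*z (q(z) = (7 + z) + z = 7 + 2*z)
L(7, 22) - q(22) = 7*22 - (7 + 2*22) = 154 - (7 + 44) = 154 - 1*51 = 154 - 51 = 103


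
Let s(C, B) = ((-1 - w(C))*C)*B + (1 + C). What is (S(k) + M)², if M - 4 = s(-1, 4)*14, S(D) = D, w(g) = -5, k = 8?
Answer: 44944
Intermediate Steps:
s(C, B) = 1 + C + 4*B*C (s(C, B) = ((-1 - 1*(-5))*C)*B + (1 + C) = ((-1 + 5)*C)*B + (1 + C) = (4*C)*B + (1 + C) = 4*B*C + (1 + C) = 1 + C + 4*B*C)
M = -220 (M = 4 + (1 - 1 + 4*4*(-1))*14 = 4 + (1 - 1 - 16)*14 = 4 - 16*14 = 4 - 224 = -220)
(S(k) + M)² = (8 - 220)² = (-212)² = 44944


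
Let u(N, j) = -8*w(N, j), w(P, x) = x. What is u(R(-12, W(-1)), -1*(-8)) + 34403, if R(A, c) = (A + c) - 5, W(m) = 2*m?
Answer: 34339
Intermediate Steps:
R(A, c) = -5 + A + c
u(N, j) = -8*j
u(R(-12, W(-1)), -1*(-8)) + 34403 = -(-8)*(-8) + 34403 = -8*8 + 34403 = -64 + 34403 = 34339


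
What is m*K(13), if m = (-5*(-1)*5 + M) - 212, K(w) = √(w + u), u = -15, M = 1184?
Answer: 997*I*√2 ≈ 1410.0*I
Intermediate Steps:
K(w) = √(-15 + w) (K(w) = √(w - 15) = √(-15 + w))
m = 997 (m = (-5*(-1)*5 + 1184) - 212 = (5*5 + 1184) - 212 = (25 + 1184) - 212 = 1209 - 212 = 997)
m*K(13) = 997*√(-15 + 13) = 997*√(-2) = 997*(I*√2) = 997*I*√2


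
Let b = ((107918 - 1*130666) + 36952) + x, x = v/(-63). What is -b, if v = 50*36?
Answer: -99228/7 ≈ -14175.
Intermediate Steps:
v = 1800
x = -200/7 (x = 1800/(-63) = -1/63*1800 = -200/7 ≈ -28.571)
b = 99228/7 (b = ((107918 - 1*130666) + 36952) - 200/7 = ((107918 - 130666) + 36952) - 200/7 = (-22748 + 36952) - 200/7 = 14204 - 200/7 = 99228/7 ≈ 14175.)
-b = -1*99228/7 = -99228/7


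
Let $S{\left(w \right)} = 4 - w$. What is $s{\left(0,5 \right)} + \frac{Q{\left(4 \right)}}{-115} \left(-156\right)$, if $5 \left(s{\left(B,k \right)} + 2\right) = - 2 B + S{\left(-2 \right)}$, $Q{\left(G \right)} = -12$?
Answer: $- \frac{1964}{115} \approx -17.078$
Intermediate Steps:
$s{\left(B,k \right)} = - \frac{4}{5} - \frac{2 B}{5}$ ($s{\left(B,k \right)} = -2 + \frac{- 2 B + \left(4 - -2\right)}{5} = -2 + \frac{- 2 B + \left(4 + 2\right)}{5} = -2 + \frac{- 2 B + 6}{5} = -2 + \frac{6 - 2 B}{5} = -2 - \left(- \frac{6}{5} + \frac{2 B}{5}\right) = - \frac{4}{5} - \frac{2 B}{5}$)
$s{\left(0,5 \right)} + \frac{Q{\left(4 \right)}}{-115} \left(-156\right) = \left(- \frac{4}{5} - 0\right) + - \frac{12}{-115} \left(-156\right) = \left(- \frac{4}{5} + 0\right) + \left(-12\right) \left(- \frac{1}{115}\right) \left(-156\right) = - \frac{4}{5} + \frac{12}{115} \left(-156\right) = - \frac{4}{5} - \frac{1872}{115} = - \frac{1964}{115}$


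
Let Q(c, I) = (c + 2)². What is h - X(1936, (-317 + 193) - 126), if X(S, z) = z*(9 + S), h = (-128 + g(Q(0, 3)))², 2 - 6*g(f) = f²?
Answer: 4529131/9 ≈ 5.0324e+5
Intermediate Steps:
Q(c, I) = (2 + c)²
g(f) = ⅓ - f²/6
h = 152881/9 (h = (-128 + (⅓ - (2 + 0)⁴/6))² = (-128 + (⅓ - (2²)²/6))² = (-128 + (⅓ - ⅙*4²))² = (-128 + (⅓ - ⅙*16))² = (-128 + (⅓ - 8/3))² = (-128 - 7/3)² = (-391/3)² = 152881/9 ≈ 16987.)
h - X(1936, (-317 + 193) - 126) = 152881/9 - ((-317 + 193) - 126)*(9 + 1936) = 152881/9 - (-124 - 126)*1945 = 152881/9 - (-250)*1945 = 152881/9 - 1*(-486250) = 152881/9 + 486250 = 4529131/9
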